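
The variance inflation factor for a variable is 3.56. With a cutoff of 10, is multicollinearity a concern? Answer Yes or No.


Check: VIF = 3.56 vs threshold = 10.
Since 3.56 < 10, the answer is No.

No


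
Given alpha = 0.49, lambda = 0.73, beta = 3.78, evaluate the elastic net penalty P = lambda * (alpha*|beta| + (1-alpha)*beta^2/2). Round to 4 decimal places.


alpha * |beta| = 0.49 * 3.78 = 1.8522.
(1-alpha) * beta^2/2 = 0.51 * 14.2884/2 = 3.6435.
Total = 0.73 * (1.8522 + 3.6435) = 4.0119.

4.0119


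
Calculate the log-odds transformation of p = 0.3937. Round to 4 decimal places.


The odds are p/(1-p) = 0.3937 / 0.6063 = 0.6493.
logit(p) = ln(0.6493) = -0.4318.

-0.4318


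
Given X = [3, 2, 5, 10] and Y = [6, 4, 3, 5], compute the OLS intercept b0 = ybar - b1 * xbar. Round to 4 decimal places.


The slope is b1 = 0.0263.
Sample means are xbar = 5.0000 and ybar = 4.5000.
Intercept: b0 = 4.5000 - (0.0263)(5.0000) = 4.3684.

4.3684


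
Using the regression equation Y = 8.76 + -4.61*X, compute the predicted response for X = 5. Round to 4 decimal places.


Substitute X = 5 into the equation:
Y = 8.76 + -4.61 * 5 = 8.76 + -23.0500 = -14.2900.

-14.2900


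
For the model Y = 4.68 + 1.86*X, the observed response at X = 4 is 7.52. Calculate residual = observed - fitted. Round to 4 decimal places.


Predicted = 4.68 + 1.86 * 4 = 12.1200.
Residual = 7.52 - 12.1200 = -4.6000.

-4.6000


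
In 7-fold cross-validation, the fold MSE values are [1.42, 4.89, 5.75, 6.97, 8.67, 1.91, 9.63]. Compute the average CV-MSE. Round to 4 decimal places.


Total MSE across folds = 39.2400.
CV-MSE = 39.2400/7 = 5.6057.

5.6057


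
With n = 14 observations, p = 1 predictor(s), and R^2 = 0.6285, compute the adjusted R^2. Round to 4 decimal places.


Plug in: Adj R^2 = 1 - (1 - 0.6285) * 13/12.
= 1 - 0.3715 * 13/12
= 1 - 4.8295 / 12
= 1 - 0.4025 = 0.5975.

0.5975


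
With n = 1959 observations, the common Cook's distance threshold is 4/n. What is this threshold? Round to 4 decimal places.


Cook's distance cutoff = 4/n = 4/1959.
= 0.0020.

0.0020


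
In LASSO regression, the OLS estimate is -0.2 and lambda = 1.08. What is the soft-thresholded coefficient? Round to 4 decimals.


Absolute value: |-0.2| = 0.2.
Compare to lambda = 1.08.
Since |beta| <= lambda, the coefficient is set to 0.

0.0000


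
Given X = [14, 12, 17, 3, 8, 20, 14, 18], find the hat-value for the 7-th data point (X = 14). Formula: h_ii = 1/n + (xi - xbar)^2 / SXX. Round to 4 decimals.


n = 8, xbar = 13.2500.
SXX = sum((xi - xbar)^2) = 217.5000.
h = 1/8 + (14 - 13.2500)^2 / 217.5000 = 0.1276.

0.1276


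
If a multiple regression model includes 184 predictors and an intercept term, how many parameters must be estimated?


Including the intercept, the model has 184 predictor coefficients + 1 intercept.
Total = 185.

185


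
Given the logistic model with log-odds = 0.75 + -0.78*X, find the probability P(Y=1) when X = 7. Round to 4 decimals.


Linear predictor: z = 0.75 + -0.78 * 7 = -4.7100.
P = 1/(1 + exp(4.7100)) = 1/(1 + 111.0522) = 0.0089.

0.0089


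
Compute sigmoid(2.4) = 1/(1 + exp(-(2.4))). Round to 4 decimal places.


Compute exp(-2.4000) = 0.0907.
Sigmoid = 1 / (1 + 0.0907) = 1 / 1.0907 = 0.9168.

0.9168


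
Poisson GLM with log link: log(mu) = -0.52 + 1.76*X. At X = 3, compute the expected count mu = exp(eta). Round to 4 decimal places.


Compute eta = -0.52 + 1.76 * 3 = 4.7600.
Apply inverse link: mu = e^4.7600 = 116.7459.

116.7459


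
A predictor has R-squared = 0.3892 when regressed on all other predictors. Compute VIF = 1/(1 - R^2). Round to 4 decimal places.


VIF = 1 / (1 - 0.3892).
= 1 / 0.6108 = 1.6372.

1.6372


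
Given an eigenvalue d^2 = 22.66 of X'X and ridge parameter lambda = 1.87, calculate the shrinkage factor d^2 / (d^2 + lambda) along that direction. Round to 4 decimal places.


d^2 + lambda = 22.66 + 1.87 = 24.5300.
Shrinkage factor = 22.66/24.5300 = 0.9238.

0.9238


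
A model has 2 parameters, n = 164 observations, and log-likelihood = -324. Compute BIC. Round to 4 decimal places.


k * ln(n) = 2 * ln(164) = 2 * 5.099866 = 10.199732.
-2 * loglik = -2 * (-324) = 648.
BIC = 10.199732 + 648 = 658.199732, which rounds to 658.1997.

658.1997


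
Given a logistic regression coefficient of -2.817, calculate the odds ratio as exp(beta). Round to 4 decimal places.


The odds ratio is computed as:
OR = e^(-2.817) = 0.0598.

0.0598


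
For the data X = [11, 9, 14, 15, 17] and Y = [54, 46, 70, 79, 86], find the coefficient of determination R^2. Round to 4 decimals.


After computing the OLS fit (b0=-1.9118, b1=5.2206):
SSres = 12.0147, SStot = 1124.0000.
R^2 = 1 - 12.0147/1124.0000 = 0.9893.

0.9893


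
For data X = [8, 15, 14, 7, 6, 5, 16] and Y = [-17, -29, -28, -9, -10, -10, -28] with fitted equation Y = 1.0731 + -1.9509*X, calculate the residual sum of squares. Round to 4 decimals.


For each point, residual = actual - predicted.
Residuals: [-2.4659, -0.8096, -1.7605, 3.5832, 0.6323, -1.3186, 2.1413].
Sum of squared residuals = 29.3985.

29.3985


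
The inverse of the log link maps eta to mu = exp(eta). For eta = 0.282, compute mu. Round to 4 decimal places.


mu = exp(eta) = exp(0.282).
= 1.3258.

1.3258


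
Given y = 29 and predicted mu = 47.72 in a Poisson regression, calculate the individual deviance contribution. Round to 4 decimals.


y/mu = 29/47.72 = 0.607712 (approx.), and ln(29/47.72) = -0.498055.
y * ln(y/mu) = 29 * -0.498055 = -14.443595.
y - mu = -18.72.
D = 2 * (-14.443595 - -18.72) = 8.552810, which rounds to 8.5528.

8.5528


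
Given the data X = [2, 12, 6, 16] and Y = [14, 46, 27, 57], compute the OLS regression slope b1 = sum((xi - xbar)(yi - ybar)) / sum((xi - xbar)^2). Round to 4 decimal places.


The sample means are xbar = 9.0000 and ybar = 36.0000.
Compute S_xx = 116.0000 and S_xy = 358.0000.
Slope b1 = S_xy / S_xx = 358.0000 / 116.0000 = 3.0862.

3.0862


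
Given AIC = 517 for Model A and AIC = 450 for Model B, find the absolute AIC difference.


Absolute difference = |517 - 450| = 67.
The model with lower AIC (B) is preferred.

67


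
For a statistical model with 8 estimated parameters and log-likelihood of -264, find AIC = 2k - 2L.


AIC = 2*8 - 2*(-264).
= 16 + 528 = 544.

544


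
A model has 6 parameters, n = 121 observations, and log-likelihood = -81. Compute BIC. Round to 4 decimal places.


k * ln(n) = 6 * ln(121) = 6 * 4.795791 = 28.774746.
-2 * loglik = -2 * (-81) = 162.
BIC = 28.774746 + 162 = 190.774746, which rounds to 190.7747.

190.7747


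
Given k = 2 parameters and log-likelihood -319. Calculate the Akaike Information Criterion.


Compute:
2k = 2*2 = 4.
-2*loglik = -2*(-319) = 638.
AIC = 4 + 638 = 642.

642


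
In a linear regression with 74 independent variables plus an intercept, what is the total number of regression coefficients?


Each predictor gets one coefficient, plus one intercept.
Total parameters = 74 + 1 = 75.

75


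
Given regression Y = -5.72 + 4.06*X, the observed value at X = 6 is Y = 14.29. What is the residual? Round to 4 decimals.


Predicted = -5.72 + 4.06 * 6 = 18.6400.
Residual = 14.29 - 18.6400 = -4.3500.

-4.3500


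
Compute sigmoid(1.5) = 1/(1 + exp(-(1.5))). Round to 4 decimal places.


exp(-1.5000) = 0.2231.
1 + exp(-z) = 1.2231.
sigmoid = 1/1.2231 = 0.8176.

0.8176


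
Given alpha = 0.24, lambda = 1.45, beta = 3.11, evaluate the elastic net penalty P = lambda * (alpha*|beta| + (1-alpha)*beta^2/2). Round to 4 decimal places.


Compute:
L1 = 0.24 * 3.11 = 0.7464.
L2 = 0.76 * 3.11^2 / 2 = 3.6754.
Penalty = 1.45 * (0.7464 + 3.6754) = 6.4116.

6.4116


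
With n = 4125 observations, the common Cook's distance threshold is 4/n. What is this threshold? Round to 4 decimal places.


Using the rule of thumb:
Threshold = 4 / 4125 = 0.0010.

0.0010


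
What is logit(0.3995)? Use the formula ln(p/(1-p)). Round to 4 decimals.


The odds are p/(1-p) = 0.3995 / 0.6005 = 0.6653.
logit(p) = ln(0.6653) = -0.4075.

-0.4075


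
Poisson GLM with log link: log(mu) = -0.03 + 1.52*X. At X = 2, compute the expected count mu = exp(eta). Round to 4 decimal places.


Linear predictor: eta = -0.03 + (1.52)(2) = 3.0100.
Expected count: mu = exp(3.0100) = 20.2874.

20.2874


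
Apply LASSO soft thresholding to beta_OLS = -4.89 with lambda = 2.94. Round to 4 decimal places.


|beta_OLS| = 4.89.
lambda = 2.94.
Since |beta| > lambda, coefficient = sign(beta)*(|beta| - lambda) = -1.9500.
Result = -1.9500.

-1.9500


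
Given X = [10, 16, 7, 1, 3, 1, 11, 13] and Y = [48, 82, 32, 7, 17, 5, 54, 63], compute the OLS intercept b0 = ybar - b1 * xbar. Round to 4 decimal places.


First find the slope: b1 = 4.9002.
Means: xbar = 7.7500, ybar = 38.5000.
b0 = ybar - b1 * xbar = 38.5000 - 4.9002 * 7.7500 = 0.5233.

0.5233


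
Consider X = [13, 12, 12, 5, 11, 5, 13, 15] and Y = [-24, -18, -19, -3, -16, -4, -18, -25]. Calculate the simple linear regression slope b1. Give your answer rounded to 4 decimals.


The sample means are xbar = 10.7500 and ybar = -15.8750.
Compute S_xx = 97.5000 and S_xy = -210.7500.
Slope b1 = S_xy / S_xx = -210.7500 / 97.5000 = -2.1615.

-2.1615


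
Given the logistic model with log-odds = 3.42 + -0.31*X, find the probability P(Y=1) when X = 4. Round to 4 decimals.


z = 3.42 + -0.31 * 4 = 2.1800.
Sigmoid: P = 1 / (1 + exp(-2.1800)) = 0.8984.

0.8984


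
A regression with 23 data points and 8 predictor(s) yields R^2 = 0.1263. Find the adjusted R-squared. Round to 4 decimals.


Using the formula:
(1 - 0.1263) = 0.8737.
Multiply by 22/14: 0.8737 * 22 = 19.2214, then 19.2214 / 14 = 1.3730.
Adj R^2 = 1 - 1.3730 = -0.3730.

-0.3730


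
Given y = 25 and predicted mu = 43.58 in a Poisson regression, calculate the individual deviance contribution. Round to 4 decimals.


y/mu = 25/43.58 = 0.573658 (approx.), and ln(25/43.58) = -0.555723.
y * ln(y/mu) = 25 * -0.555723 = -13.893075.
y - mu = -18.58.
D = 2 * (-13.893075 - -18.58) = 9.373850, which rounds to 9.3739.

9.3739


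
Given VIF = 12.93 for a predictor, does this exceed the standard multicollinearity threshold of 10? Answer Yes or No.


Compare VIF = 12.93 to the threshold of 10.
12.93 >= 10, so the answer is Yes.

Yes


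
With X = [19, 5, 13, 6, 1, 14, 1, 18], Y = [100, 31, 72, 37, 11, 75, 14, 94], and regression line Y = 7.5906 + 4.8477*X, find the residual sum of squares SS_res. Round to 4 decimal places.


For each point, residual = actual - predicted.
Residuals: [0.3031, -0.8291, 1.3893, 0.3232, -1.4383, -0.4584, 1.5617, -0.8492].
Sum of squared residuals = 8.2528.

8.2528


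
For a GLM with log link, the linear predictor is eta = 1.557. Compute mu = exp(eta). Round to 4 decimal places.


The inverse log link gives:
mu = exp(1.557) = 4.7446.

4.7446


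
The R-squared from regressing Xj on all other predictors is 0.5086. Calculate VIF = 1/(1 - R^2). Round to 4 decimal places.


Using VIF = 1/(1 - R^2_j):
1 - 0.5086 = 0.4914.
VIF = 2.0350.

2.0350


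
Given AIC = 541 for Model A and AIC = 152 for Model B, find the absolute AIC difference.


Absolute difference = |541 - 152| = 389.
The model with lower AIC (B) is preferred.

389


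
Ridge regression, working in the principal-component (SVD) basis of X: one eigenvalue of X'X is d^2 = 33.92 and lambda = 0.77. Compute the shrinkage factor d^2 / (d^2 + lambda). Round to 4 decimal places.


d^2 + lambda = 33.92 + 0.77 = 34.6900.
Shrinkage factor = 33.92/34.6900 = 0.9778.

0.9778


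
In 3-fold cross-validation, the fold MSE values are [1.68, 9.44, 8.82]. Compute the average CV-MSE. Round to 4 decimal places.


Total MSE across folds = 19.9400.
CV-MSE = 19.9400/3 = 6.6467.

6.6467


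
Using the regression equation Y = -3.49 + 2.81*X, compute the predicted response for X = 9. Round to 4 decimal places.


Plug X = 9 into Y = -3.49 + 2.81*X:
Y = -3.49 + 25.2900 = 21.8000.

21.8000


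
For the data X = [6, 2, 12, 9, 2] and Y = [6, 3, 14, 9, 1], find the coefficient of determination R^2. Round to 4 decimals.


After computing the OLS fit (b0=-0.5365, b1=1.1510):
SSres = 3.4479, SStot = 105.2000.
R^2 = 1 - 3.4479/105.2000 = 0.9672.

0.9672


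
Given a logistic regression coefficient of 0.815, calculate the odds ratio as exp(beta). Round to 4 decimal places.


The odds ratio is computed as:
OR = e^(0.815) = 2.2592.

2.2592


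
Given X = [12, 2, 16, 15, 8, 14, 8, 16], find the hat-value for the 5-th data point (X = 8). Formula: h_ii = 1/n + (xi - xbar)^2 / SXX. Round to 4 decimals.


n = 8, xbar = 11.3750.
SXX = sum((xi - xbar)^2) = 173.8750.
h = 1/8 + (8 - 11.3750)^2 / 173.8750 = 0.1905.

0.1905


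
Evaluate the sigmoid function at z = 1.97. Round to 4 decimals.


First, exp(-1.9700) = 0.1395.
Then sigma(z) = 1/(1 + 0.1395) = 0.8776.

0.8776


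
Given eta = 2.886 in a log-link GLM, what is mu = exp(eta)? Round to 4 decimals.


mu = exp(eta) = exp(2.886).
= 17.9215.

17.9215


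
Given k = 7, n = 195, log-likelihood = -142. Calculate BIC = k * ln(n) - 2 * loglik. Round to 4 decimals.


ln(195) = 5.273000.
k * ln(n) = 7 * 5.273000 = 36.911000.
-2L = 284.
BIC = 36.911000 + 284 = 320.911000, which rounds to 320.9110.

320.9110


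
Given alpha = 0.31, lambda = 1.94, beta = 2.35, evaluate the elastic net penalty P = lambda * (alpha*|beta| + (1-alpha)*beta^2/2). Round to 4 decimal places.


alpha * |beta| = 0.31 * 2.35 = 0.7285.
(1-alpha) * beta^2/2 = 0.69 * 5.5225/2 = 1.9053.
Total = 1.94 * (0.7285 + 1.9053) = 5.1095.

5.1095


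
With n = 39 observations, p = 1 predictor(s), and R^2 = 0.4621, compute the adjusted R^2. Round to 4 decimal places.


Adjusted R^2 = 1 - (1 - R^2) * (n-1)/(n-p-1).
(1 - R^2) = 0.5379.
(n-1)/(n-p-1) = 38/37.
(1 - R^2) * (n-1) = 0.5379 * 38 = 20.4402.
Divide by (n-p-1): 20.4402 / 37 = 0.5524.
Adj R^2 = 1 - 0.5524 = 0.4476.

0.4476


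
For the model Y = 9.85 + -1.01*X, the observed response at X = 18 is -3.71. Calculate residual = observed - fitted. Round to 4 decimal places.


Predicted = 9.85 + -1.01 * 18 = -8.3300.
Residual = -3.71 - -8.3300 = 4.6200.

4.6200


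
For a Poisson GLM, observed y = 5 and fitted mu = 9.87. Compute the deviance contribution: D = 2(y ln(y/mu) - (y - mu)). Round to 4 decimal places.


Compute y*ln(y/mu) = 5*ln(5/9.87) = 5*-0.680062 = -3.400310.
y - mu = -4.87.
D = 2*(-3.400310 - (-4.87)) = 2.939380, which rounds to 2.9394.

2.9394


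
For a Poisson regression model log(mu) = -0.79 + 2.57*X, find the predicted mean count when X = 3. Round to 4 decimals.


Compute eta = -0.79 + 2.57 * 3 = 6.9200.
Apply inverse link: mu = e^6.9200 = 1012.3200.

1012.3200


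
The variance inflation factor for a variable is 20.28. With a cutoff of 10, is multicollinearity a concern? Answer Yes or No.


Compare VIF = 20.28 to the threshold of 10.
20.28 >= 10, so the answer is Yes.

Yes


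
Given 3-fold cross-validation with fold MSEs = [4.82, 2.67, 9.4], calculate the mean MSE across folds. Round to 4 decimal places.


Sum of fold MSEs = 16.8900.
Average = 16.8900 / 3 = 5.6300.

5.6300


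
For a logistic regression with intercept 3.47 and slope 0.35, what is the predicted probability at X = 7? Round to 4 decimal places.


z = 3.47 + 0.35 * 7 = 5.9200.
Sigmoid: P = 1 / (1 + exp(-5.9200)) = 0.9973.

0.9973


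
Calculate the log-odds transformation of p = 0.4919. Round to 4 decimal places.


The odds are p/(1-p) = 0.4919 / 0.5081 = 0.9681.
logit(p) = ln(0.9681) = -0.0324.

-0.0324


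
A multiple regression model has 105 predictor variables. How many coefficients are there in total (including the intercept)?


Each predictor gets one coefficient, plus one intercept.
Total parameters = 105 + 1 = 106.

106


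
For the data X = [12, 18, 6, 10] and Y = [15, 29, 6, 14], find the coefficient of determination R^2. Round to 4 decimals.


After computing the OLS fit (b0=-5.7733, b1=1.8933):
SSres = 5.1467, SStot = 274.0000.
R^2 = 1 - 5.1467/274.0000 = 0.9812.

0.9812


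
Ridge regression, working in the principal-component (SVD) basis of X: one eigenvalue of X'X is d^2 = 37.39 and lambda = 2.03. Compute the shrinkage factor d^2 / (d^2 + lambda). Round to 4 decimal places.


Compute the denominator: 37.39 + 2.03 = 39.4200.
Shrinkage factor = 37.39 / 39.4200 = 0.9485.

0.9485


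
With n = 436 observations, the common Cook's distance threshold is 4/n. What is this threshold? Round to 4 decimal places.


The threshold is 4/n.
4/436 = 0.0092.

0.0092


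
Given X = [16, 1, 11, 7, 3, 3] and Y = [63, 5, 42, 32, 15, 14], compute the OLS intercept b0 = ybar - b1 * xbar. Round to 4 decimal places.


First find the slope: b1 = 3.7462.
Means: xbar = 6.8333, ybar = 28.5000.
b0 = ybar - b1 * xbar = 28.5000 - 3.7462 * 6.8333 = 2.9009.

2.9009


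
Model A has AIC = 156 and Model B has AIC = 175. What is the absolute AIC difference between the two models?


Compute |156 - 175| = 19.
Model A has the smaller AIC.

19


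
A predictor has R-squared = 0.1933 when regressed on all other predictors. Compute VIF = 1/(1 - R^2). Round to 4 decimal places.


Denominator: 1 - 0.1933 = 0.8067.
VIF = 1 / 0.8067 = 1.2396.

1.2396


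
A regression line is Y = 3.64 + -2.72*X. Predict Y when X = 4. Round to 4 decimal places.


Plug X = 4 into Y = 3.64 + -2.72*X:
Y = 3.64 + -10.8800 = -7.2400.

-7.2400


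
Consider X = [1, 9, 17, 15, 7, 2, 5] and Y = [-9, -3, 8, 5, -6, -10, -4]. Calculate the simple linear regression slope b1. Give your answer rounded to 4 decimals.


First compute the means: xbar = 8.0000, ybar = -2.7143.
Then S_xx = sum((xi - xbar)^2) = 226.0000.
S_xy = sum((xi - xbar)(yi - ybar)) = 245.0000.
b1 = S_xy / S_xx = 245.0000 / 226.0000 = 1.0841.

1.0841


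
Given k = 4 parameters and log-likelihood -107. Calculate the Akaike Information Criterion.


Compute:
2k = 2*4 = 8.
-2*loglik = -2*(-107) = 214.
AIC = 8 + 214 = 222.

222


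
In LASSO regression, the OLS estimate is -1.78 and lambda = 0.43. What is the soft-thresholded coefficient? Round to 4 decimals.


|beta_OLS| = 1.78.
lambda = 0.43.
Since |beta| > lambda, coefficient = sign(beta)*(|beta| - lambda) = -1.3500.
Result = -1.3500.

-1.3500


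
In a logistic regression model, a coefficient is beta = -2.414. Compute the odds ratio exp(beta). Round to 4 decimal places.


The odds ratio is computed as:
OR = e^(-2.414) = 0.0895.

0.0895


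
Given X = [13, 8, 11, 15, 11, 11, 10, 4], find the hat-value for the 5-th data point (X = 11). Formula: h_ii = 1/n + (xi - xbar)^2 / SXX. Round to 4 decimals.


n = 8, xbar = 10.3750.
SXX = sum((xi - xbar)^2) = 75.8750.
h = 1/8 + (11 - 10.3750)^2 / 75.8750 = 0.1301.

0.1301


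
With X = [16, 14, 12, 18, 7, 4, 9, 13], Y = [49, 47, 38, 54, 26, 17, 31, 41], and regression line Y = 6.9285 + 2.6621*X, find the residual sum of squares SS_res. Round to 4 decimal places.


Compute predicted values, then residuals = yi - yhat_i.
Residuals: [-0.5221, 2.8021, -0.8737, -0.8463, 0.4368, -0.5769, 0.1126, -0.5358].
SSres = sum(residual^2) = 10.4273.

10.4273


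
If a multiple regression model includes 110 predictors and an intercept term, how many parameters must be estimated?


Total coefficients = number of predictors + 1 (for the intercept).
= 110 + 1 = 111.

111


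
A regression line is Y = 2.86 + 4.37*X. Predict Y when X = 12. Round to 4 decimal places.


Substitute X = 12 into the equation:
Y = 2.86 + 4.37 * 12 = 2.86 + 52.4400 = 55.3000.

55.3000


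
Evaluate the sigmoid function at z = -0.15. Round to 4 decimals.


Compute exp(0.1500) = 1.1618.
Sigmoid = 1 / (1 + 1.1618) = 1 / 2.1618 = 0.4626.

0.4626


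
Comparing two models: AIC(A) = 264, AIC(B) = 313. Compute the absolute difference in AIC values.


Absolute difference = |264 - 313| = 49.
The model with lower AIC (A) is preferred.

49


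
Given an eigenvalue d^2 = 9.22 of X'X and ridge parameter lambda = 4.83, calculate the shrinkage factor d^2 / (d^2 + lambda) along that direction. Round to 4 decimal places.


d^2 + lambda = 9.22 + 4.83 = 14.0500.
Shrinkage factor = 9.22/14.0500 = 0.6562.

0.6562


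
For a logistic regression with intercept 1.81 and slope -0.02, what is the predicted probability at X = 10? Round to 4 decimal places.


Linear predictor: z = 1.81 + -0.02 * 10 = 1.6100.
P = 1/(1 + exp(-1.6100)) = 1/(1 + 0.1999) = 0.8334.

0.8334


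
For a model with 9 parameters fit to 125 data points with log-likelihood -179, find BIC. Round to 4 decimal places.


Compute k*ln(n) = 9*ln(125) = 9*4.828314 = 43.454826.
Then -2*loglik = 358.
BIC = 43.454826 + 358 = 401.454826, which rounds to 401.4548.

401.4548


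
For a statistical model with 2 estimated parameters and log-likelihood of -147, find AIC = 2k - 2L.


AIC = 2k - 2*loglik = 2(2) - 2(-147).
= 4 + 294 = 298.

298


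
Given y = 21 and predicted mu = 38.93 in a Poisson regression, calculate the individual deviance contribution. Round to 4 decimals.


y/mu = 21/38.93 = 0.539430 (approx.), and ln(21/38.93) = -0.617243.
y * ln(y/mu) = 21 * -0.617243 = -12.962103.
y - mu = -17.93.
D = 2 * (-12.962103 - -17.93) = 9.935794, which rounds to 9.9358.

9.9358


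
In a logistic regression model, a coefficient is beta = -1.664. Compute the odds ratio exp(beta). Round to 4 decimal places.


exp(-1.664) = 0.1894.
So the odds ratio is 0.1894.

0.1894


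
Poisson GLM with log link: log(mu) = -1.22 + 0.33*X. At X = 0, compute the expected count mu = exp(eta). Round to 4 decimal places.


Linear predictor: eta = -1.22 + (0.33)(0) = -1.2200.
Expected count: mu = exp(-1.2200) = 0.2952.

0.2952


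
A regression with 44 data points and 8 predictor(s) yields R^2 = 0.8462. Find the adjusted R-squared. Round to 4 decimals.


Using the formula:
(1 - 0.8462) = 0.1538.
Multiply by 43/35: 0.1538 * 43 = 6.6134, then 6.6134 / 35 = 0.1890.
Adj R^2 = 1 - 0.1890 = 0.8110.

0.8110


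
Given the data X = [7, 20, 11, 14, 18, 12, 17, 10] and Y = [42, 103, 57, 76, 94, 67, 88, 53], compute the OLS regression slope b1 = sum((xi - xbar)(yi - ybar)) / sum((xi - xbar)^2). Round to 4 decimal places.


The sample means are xbar = 13.6250 and ybar = 72.5000.
Compute S_xx = 137.8750 and S_xy = 664.5000.
Slope b1 = S_xy / S_xx = 664.5000 / 137.8750 = 4.8196.

4.8196


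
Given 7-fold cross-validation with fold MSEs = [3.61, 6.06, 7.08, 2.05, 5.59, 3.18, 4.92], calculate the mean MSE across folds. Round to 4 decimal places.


Add all fold MSEs: 32.4900.
Divide by k = 7: 32.4900/7 = 4.6414.

4.6414


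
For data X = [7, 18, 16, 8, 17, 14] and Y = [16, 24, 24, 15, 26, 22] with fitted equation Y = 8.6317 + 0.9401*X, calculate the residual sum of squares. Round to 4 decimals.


For each point, residual = actual - predicted.
Residuals: [0.7876, -1.5535, 0.3267, -1.1525, 1.3866, 0.2069].
Sum of squared residuals = 6.4341.

6.4341


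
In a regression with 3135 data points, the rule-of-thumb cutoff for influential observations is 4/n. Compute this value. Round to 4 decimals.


Cook's distance cutoff = 4/n = 4/3135.
= 0.0013.

0.0013


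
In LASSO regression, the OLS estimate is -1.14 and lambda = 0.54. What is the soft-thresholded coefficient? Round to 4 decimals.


|beta_OLS| = 1.14.
lambda = 0.54.
Since |beta| > lambda, coefficient = sign(beta)*(|beta| - lambda) = -0.6000.
Result = -0.6000.

-0.6000


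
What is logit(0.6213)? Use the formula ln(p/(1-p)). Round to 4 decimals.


Compute the odds: 0.6213/0.3787 = 1.6406.
Take the natural log: ln(1.6406) = 0.4951.

0.4951


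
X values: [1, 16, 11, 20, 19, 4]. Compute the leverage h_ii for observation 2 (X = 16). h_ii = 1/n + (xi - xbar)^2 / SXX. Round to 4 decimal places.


Mean of X: xbar = 11.8333.
SXX = 314.8333.
For X = 16: h = 1/6 + (16 - 11.8333)^2/314.8333 = 0.2218.

0.2218


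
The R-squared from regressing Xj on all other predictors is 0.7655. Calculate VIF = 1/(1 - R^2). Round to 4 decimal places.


Using VIF = 1/(1 - R^2_j):
1 - 0.7655 = 0.2345.
VIF = 4.2644.

4.2644


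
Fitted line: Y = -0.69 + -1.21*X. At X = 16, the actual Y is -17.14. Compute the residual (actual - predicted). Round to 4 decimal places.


Predicted = -0.69 + -1.21 * 16 = -20.0500.
Residual = -17.14 - -20.0500 = 2.9100.

2.9100


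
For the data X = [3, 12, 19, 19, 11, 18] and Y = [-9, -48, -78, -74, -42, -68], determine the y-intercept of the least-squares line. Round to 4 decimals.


First find the slope: b1 = -4.1003.
Means: xbar = 13.6667, ybar = -53.1667.
b0 = ybar - b1 * xbar = -53.1667 - -4.1003 * 13.6667 = 2.8712.

2.8712


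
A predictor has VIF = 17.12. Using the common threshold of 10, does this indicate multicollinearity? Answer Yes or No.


Check: VIF = 17.12 vs threshold = 10.
Since 17.12 >= 10, the answer is Yes.

Yes


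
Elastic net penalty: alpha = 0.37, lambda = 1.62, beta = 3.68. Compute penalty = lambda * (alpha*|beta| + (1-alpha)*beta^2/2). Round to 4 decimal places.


alpha * |beta| = 0.37 * 3.68 = 1.3616.
(1-alpha) * beta^2/2 = 0.63 * 13.5424/2 = 4.2659.
Total = 1.62 * (1.3616 + 4.2659) = 9.1165.

9.1165


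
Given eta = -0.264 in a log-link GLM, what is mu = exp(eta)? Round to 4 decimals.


mu = exp(eta) = exp(-0.264).
= 0.7680.

0.7680


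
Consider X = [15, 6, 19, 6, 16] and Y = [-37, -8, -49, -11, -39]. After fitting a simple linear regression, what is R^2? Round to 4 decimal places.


The fitted line is Y = 8.6391 + -3.0193*X.
SSres = 5.1460, SStot = 1328.8000.
R^2 = 1 - SSres/SStot = 0.9961.

0.9961


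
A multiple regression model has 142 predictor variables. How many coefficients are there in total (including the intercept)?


Including the intercept, the model has 142 predictor coefficients + 1 intercept.
Total = 143.

143


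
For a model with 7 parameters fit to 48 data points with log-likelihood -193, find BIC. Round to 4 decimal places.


k * ln(n) = 7 * ln(48) = 7 * 3.871201 = 27.098407.
-2 * loglik = -2 * (-193) = 386.
BIC = 27.098407 + 386 = 413.098407, which rounds to 413.0984.

413.0984


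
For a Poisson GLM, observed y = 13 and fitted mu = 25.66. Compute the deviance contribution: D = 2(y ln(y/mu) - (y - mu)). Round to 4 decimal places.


First: ln(13/25.66) = -0.679984.
Then: 13 * -0.679984 = -8.839792.
y - mu = 13 - 25.66 = -12.66.
D = 2(-8.839792 - -12.66) = 7.640416, which rounds to 7.6404.

7.6404


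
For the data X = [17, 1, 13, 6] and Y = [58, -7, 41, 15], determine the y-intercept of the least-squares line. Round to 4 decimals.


The slope is b1 = 4.0082.
Sample means are xbar = 9.2500 and ybar = 26.7500.
Intercept: b0 = 26.7500 - (4.0082)(9.2500) = -10.3257.

-10.3257


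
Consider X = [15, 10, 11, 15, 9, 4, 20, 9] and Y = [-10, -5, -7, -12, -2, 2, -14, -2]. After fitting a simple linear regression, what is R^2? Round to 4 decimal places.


After computing the OLS fit (b0=6.4743, b1=-1.0946):
SSres = 12.3738, SStot = 213.5000.
R^2 = 1 - 12.3738/213.5000 = 0.9420.

0.9420


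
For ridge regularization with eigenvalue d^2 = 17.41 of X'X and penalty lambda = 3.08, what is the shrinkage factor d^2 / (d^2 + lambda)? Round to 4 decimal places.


d^2 + lambda = 17.41 + 3.08 = 20.4900.
Shrinkage factor = 17.41/20.4900 = 0.8497.

0.8497


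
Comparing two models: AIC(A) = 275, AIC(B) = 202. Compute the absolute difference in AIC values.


Absolute difference = |275 - 202| = 73.
The model with lower AIC (B) is preferred.

73


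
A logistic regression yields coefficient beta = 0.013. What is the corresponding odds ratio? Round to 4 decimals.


exp(0.013) = 1.0131.
So the odds ratio is 1.0131.

1.0131


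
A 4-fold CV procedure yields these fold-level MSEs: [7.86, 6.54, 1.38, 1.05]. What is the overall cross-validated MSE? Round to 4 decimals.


Add all fold MSEs: 16.8300.
Divide by k = 4: 16.8300/4 = 4.2075.

4.2075


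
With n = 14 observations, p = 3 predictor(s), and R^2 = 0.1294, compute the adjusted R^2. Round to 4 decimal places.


Using the formula:
(1 - 0.1294) = 0.8706.
Multiply by 13/10: 0.8706 * 13 = 11.3178, then 11.3178 / 10 = 1.1318.
Adj R^2 = 1 - 1.1318 = -0.1318.

-0.1318


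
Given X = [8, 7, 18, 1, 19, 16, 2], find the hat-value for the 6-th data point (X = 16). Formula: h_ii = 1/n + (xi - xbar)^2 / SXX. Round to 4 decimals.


n = 7, xbar = 10.1429.
SXX = sum((xi - xbar)^2) = 338.8571.
h = 1/7 + (16 - 10.1429)^2 / 338.8571 = 0.2441.

0.2441


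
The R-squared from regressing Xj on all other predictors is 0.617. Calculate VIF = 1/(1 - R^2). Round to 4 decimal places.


VIF = 1 / (1 - 0.617).
= 1 / 0.383 = 2.6110.

2.6110


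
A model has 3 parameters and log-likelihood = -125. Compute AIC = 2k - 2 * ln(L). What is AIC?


AIC = 2k - 2*loglik = 2(3) - 2(-125).
= 6 + 250 = 256.

256


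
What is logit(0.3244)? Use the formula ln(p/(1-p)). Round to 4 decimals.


The odds are p/(1-p) = 0.3244 / 0.6756 = 0.4802.
logit(p) = ln(0.4802) = -0.7336.

-0.7336


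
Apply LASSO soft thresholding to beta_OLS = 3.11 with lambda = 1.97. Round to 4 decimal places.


|beta_OLS| = 3.11.
lambda = 1.97.
Since |beta| > lambda, coefficient = sign(beta)*(|beta| - lambda) = 1.1400.
Result = 1.1400.

1.1400


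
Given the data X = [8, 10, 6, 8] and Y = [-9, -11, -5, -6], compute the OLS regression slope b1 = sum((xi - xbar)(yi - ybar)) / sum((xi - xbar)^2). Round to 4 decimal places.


First compute the means: xbar = 8.0000, ybar = -7.7500.
Then S_xx = sum((xi - xbar)^2) = 8.0000.
S_xy = sum((xi - xbar)(yi - ybar)) = -12.0000.
b1 = S_xy / S_xx = -12.0000 / 8.0000 = -1.5000.

-1.5000


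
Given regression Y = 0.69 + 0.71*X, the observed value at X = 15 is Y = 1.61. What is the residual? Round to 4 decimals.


Predicted = 0.69 + 0.71 * 15 = 11.3400.
Residual = 1.61 - 11.3400 = -9.7300.

-9.7300


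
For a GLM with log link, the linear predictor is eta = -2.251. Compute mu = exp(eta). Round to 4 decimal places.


The inverse log link gives:
mu = exp(-2.251) = 0.1053.

0.1053


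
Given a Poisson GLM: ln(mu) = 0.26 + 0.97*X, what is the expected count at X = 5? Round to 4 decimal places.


Compute eta = 0.26 + 0.97 * 5 = 5.1100.
Apply inverse link: mu = e^5.1100 = 165.6704.

165.6704


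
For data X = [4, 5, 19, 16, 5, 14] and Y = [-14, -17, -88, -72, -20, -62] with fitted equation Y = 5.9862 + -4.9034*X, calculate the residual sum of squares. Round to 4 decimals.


Predicted values from Y = 5.9862 + -4.9034*X.
Residuals: [-0.3726, 1.5308, -0.8216, 0.4682, -1.4692, 0.6614].
SSres = 5.9724.

5.9724


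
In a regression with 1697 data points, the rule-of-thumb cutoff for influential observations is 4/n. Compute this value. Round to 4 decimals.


Cook's distance cutoff = 4/n = 4/1697.
= 0.0024.

0.0024


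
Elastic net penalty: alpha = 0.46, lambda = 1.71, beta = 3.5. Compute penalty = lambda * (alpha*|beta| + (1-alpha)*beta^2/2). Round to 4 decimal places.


Compute:
L1 = 0.46 * 3.5 = 1.6100.
L2 = 0.54 * 3.5^2 / 2 = 3.3075.
Penalty = 1.71 * (1.6100 + 3.3075) = 8.4089.

8.4089


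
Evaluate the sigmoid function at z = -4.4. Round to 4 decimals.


Compute exp(4.4000) = 81.4509.
Sigmoid = 1 / (1 + 81.4509) = 1 / 82.4509 = 0.0121.

0.0121


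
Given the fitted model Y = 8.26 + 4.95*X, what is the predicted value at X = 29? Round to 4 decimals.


Plug X = 29 into Y = 8.26 + 4.95*X:
Y = 8.26 + 143.5500 = 151.8100.

151.8100


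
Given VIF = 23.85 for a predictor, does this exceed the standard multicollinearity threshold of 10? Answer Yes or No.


Compare VIF = 23.85 to the threshold of 10.
23.85 >= 10, so the answer is Yes.

Yes


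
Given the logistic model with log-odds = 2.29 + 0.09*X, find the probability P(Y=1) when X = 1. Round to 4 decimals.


z = 2.29 + 0.09 * 1 = 2.3800.
Sigmoid: P = 1 / (1 + exp(-2.3800)) = 0.9153.

0.9153


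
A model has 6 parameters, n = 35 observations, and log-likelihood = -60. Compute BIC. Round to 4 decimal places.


k * ln(n) = 6 * ln(35) = 6 * 3.555348 = 21.332088.
-2 * loglik = -2 * (-60) = 120.
BIC = 21.332088 + 120 = 141.332088, which rounds to 141.3321.

141.3321


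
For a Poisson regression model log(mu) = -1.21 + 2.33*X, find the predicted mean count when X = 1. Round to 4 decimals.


eta = -1.21 + 2.33 * 1 = 1.1200.
mu = exp(1.1200) = 3.0649.

3.0649


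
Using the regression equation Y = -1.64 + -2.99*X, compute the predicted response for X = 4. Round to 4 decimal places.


Plug X = 4 into Y = -1.64 + -2.99*X:
Y = -1.64 + -11.9600 = -13.6000.

-13.6000


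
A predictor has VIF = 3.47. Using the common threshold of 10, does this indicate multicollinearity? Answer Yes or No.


Compare VIF = 3.47 to the threshold of 10.
3.47 < 10, so the answer is No.

No


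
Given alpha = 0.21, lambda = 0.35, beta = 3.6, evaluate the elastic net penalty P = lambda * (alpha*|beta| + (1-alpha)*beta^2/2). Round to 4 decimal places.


L1 component = 0.21 * |3.6| = 0.7560.
L2 component = 0.79 * 3.6^2 / 2 = 5.1192.
Penalty = 0.35 * (0.7560 + 5.1192) = 0.35 * 5.8752 = 2.0563.

2.0563


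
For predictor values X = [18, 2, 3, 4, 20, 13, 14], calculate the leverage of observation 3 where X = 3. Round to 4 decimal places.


n = 7, xbar = 10.5714.
SXX = sum((xi - xbar)^2) = 335.7143.
h = 1/7 + (3 - 10.5714)^2 / 335.7143 = 0.3136.

0.3136


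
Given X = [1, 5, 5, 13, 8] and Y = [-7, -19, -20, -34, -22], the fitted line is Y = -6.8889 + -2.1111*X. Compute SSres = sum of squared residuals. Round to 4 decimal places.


For each point, residual = actual - predicted.
Residuals: [2.0000, -1.5556, -2.5556, 0.3332, 1.7777].
Sum of squared residuals = 16.2222.

16.2222


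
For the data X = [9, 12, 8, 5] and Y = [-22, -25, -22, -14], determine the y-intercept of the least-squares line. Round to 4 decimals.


Compute b1 = -1.5400 from the OLS formula.
With xbar = 8.5000 and ybar = -20.7500, the intercept is:
b0 = -20.7500 - -1.5400 * 8.5000 = -7.6600.

-7.6600


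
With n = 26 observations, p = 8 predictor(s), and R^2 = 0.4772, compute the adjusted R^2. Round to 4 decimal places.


Using the formula:
(1 - 0.4772) = 0.5228.
Multiply by 25/17: 0.5228 * 25 = 13.0700, then 13.0700 / 17 = 0.7688.
Adj R^2 = 1 - 0.7688 = 0.2312.

0.2312


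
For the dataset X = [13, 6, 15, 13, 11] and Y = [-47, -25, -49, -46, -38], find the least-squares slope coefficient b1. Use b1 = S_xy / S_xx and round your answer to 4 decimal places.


First compute the means: xbar = 11.6000, ybar = -41.0000.
Then S_xx = sum((xi - xbar)^2) = 47.2000.
S_xy = sum((xi - xbar)(yi - ybar)) = -134.0000.
b1 = S_xy / S_xx = -134.0000 / 47.2000 = -2.8390.

-2.8390


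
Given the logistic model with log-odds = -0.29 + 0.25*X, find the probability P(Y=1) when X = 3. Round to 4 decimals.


z = -0.29 + 0.25 * 3 = 0.4600.
Sigmoid: P = 1 / (1 + exp(-0.4600)) = 0.6130.

0.6130


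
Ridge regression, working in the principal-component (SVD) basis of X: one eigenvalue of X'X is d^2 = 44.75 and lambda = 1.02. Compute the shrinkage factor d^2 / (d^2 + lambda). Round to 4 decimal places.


Compute the denominator: 44.75 + 1.02 = 45.7700.
Shrinkage factor = 44.75 / 45.7700 = 0.9777.

0.9777


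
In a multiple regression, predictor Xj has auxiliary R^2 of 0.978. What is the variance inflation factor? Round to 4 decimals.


Denominator: 1 - 0.978 = 0.022.
VIF = 1 / 0.022 = 45.4545.

45.4545


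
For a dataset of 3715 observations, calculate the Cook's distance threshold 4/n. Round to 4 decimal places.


Using the rule of thumb:
Threshold = 4 / 3715 = 0.0011.

0.0011


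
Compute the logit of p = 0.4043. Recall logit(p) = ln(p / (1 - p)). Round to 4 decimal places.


The odds are p/(1-p) = 0.4043 / 0.5957 = 0.6787.
logit(p) = ln(0.6787) = -0.3876.

-0.3876


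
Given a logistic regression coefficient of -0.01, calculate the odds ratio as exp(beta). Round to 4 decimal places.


The odds ratio is computed as:
OR = e^(-0.01) = 0.9900.

0.9900


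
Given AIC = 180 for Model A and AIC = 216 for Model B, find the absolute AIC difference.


|AIC_A - AIC_B| = |180 - 216| = 36.
Model A is preferred (lower AIC).

36


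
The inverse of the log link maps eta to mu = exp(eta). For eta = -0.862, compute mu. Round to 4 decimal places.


mu = exp(eta) = exp(-0.862).
= 0.4223.

0.4223


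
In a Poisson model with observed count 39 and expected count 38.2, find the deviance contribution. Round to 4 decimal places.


y/mu = 39/38.2 = 1.020942 (approx.), and ln(39/38.2) = 0.020726.
y * ln(y/mu) = 39 * 0.020726 = 0.808314.
y - mu = 0.8.
D = 2 * (0.808314 - 0.8) = 0.016628, which rounds to 0.0166.

0.0166


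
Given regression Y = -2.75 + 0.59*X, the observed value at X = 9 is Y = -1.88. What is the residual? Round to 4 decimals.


Fitted value at X = 9 is yhat = -2.75 + 0.59*9 = 2.5600.
Residual = -1.88 - 2.5600 = -4.4400.

-4.4400


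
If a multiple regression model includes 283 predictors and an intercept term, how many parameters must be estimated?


Including the intercept, the model has 283 predictor coefficients + 1 intercept.
Total = 284.

284


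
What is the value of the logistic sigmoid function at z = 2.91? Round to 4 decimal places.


First, exp(-2.9100) = 0.0545.
Then sigma(z) = 1/(1 + 0.0545) = 0.9483.

0.9483


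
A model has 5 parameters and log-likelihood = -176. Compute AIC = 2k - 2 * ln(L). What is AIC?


AIC = 2k - 2*loglik = 2(5) - 2(-176).
= 10 + 352 = 362.

362


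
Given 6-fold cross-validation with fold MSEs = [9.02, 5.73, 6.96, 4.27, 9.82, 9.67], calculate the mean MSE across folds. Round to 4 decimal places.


Add all fold MSEs: 45.4700.
Divide by k = 6: 45.4700/6 = 7.5783.

7.5783


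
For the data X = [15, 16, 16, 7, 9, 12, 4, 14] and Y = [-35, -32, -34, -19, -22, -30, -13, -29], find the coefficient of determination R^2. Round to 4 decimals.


After computing the OLS fit (b0=-6.9004, b1=-1.7075):
SSres = 21.8608, SStot = 435.5000.
R^2 = 1 - 21.8608/435.5000 = 0.9498.

0.9498


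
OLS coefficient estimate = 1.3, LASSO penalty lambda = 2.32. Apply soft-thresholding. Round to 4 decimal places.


|beta_OLS| = 1.3.
lambda = 2.32.
Since |beta| <= lambda, the coefficient is set to 0.
Result = 0.0000.

0.0000


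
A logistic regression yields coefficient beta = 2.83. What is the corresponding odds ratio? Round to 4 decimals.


exp(2.83) = 16.9455.
So the odds ratio is 16.9455.

16.9455


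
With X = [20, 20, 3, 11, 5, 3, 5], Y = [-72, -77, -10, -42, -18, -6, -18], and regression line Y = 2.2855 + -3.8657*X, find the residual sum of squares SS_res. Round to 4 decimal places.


For each point, residual = actual - predicted.
Residuals: [3.0285, -1.9715, -0.6884, -1.7628, -0.9570, 3.3116, -0.9570].
Sum of squared residuals = 29.4384.

29.4384


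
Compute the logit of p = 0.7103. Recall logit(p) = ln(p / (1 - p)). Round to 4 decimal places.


Compute the odds: 0.7103/0.2897 = 2.4518.
Take the natural log: ln(2.4518) = 0.8968.

0.8968


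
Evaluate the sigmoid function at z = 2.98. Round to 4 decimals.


First, exp(-2.9800) = 0.0508.
Then sigma(z) = 1/(1 + 0.0508) = 0.9517.

0.9517


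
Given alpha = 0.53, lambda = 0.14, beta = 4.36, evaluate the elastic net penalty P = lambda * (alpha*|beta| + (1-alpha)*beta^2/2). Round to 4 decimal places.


Compute:
L1 = 0.53 * 4.36 = 2.3108.
L2 = 0.47 * 4.36^2 / 2 = 4.4673.
Penalty = 0.14 * (2.3108 + 4.4673) = 0.9489.

0.9489


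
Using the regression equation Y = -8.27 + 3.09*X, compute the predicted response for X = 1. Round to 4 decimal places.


Plug X = 1 into Y = -8.27 + 3.09*X:
Y = -8.27 + 3.0900 = -5.1800.

-5.1800


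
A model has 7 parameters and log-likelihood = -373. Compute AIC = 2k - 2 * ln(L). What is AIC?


Compute:
2k = 2*7 = 14.
-2*loglik = -2*(-373) = 746.
AIC = 14 + 746 = 760.

760
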